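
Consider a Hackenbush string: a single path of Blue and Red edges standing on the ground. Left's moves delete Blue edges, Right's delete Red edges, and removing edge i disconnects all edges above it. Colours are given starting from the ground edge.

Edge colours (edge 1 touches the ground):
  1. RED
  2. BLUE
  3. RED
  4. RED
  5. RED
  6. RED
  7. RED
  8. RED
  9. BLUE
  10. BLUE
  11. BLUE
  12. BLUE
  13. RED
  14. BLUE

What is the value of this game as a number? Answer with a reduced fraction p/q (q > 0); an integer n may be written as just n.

Recurse on prefixes of the 14-edge string RED BLUE RED RED RED RED RED RED BLUE BLUE BLUE BLUE RED BLUE:
R: Left { — }, Right { 0 } = simplest -1
RB: Left { -1 }, Right { 0 } = simplest -1/2
RBR: Left { -1 }, Right { -1/2,0 } = simplest -3/4
RBRR: Left { -1 }, Right { -3/4,-1/2,0 } = simplest -7/8
RBRRR: Left { -1 }, Right { -7/8,-3/4,-1/2,0 } = simplest -15/16
RBRRRR: Left { -1 }, Right { -15/16,-7/8,-3/4,-1/2,0 } = simplest -31/32
RBRRRRR: Left { -1 }, Right { -31/32,-15/16,-7/8,-3/4,-1/2,0 } = simplest -63/64
RBRRRRRR: Left { -1 }, Right { -63/64,-31/32,-15/16,-7/8,-3/4,-1/2,0 } = simplest -127/128
RBRRRRRRB: Left { -1,-127/128 }, Right { -63/64,-31/32,-15/16,-7/8,-3/4,-1/2,0 } = simplest -253/256
RBRRRRRRBB: Left { -1,-127/128,-253/256 }, Right { -63/64,-31/32,-15/16,-7/8,-3/4,-1/2,0 } = simplest -505/512
RBRRRRRRBBB: Left { -1,-127/128,-253/256,-505/512 }, Right { -63/64,-31/32,-15/16,-7/8,-3/4,-1/2,0 } = simplest -1009/1024
RBRRRRRRBBBB: Left { -1,-127/128,-253/256,-505/512,-1009/1024 }, Right { -63/64,-31/32,-15/16,-7/8,-3/4,-1/2,0 } = simplest -2017/2048
RBRRRRRRBBBBR: Left { -1,-127/128,-253/256,-505/512,-1009/1024 }, Right { -2017/2048,-63/64,-31/32,-15/16,-7/8,-3/4,-1/2,0 } = simplest -4035/4096
RBRRRRRRBBBBRB: Left { -1,-127/128,-253/256,-505/512,-1009/1024,-4035/4096 }, Right { -2017/2048,-63/64,-31/32,-15/16,-7/8,-3/4,-1/2,0 } = simplest -8069/8192

-8069/8192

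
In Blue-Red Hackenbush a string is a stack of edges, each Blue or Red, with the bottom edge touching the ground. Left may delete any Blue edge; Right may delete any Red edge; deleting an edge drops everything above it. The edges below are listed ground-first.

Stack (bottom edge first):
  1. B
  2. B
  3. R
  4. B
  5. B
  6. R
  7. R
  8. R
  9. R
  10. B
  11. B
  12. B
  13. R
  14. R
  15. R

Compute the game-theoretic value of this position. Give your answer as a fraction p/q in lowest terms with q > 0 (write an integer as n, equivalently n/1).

14449/8192

Recurse on prefixes of the 15-edge string B B R B B R R R R B B B R R R:
G(B) = { 0 | (no moves) } = 1
G(BB) = { 0, 1 | (no moves) } = 2
G(BBR) = { 0, 1 | 2 } = 3/2
G(BBRB) = { 0, 1, 3/2 | 2 } = 7/4
G(BBRBB) = { 0, 1, 3/2, 7/4 | 2 } = 15/8
G(BBRBBR) = { 0, 1, 3/2, 7/4 | 15/8, 2 } = 29/16
G(BBRBBRR) = { 0, 1, 3/2, 7/4 | 29/16, 15/8, 2 } = 57/32
G(BBRBBRRR) = { 0, 1, 3/2, 7/4 | 57/32, 29/16, 15/8, 2 } = 113/64
G(BBRBBRRRR) = { 0, 1, 3/2, 7/4 | 113/64, 57/32, 29/16, 15/8, 2 } = 225/128
G(BBRBBRRRRB) = { 0, 1, 3/2, 7/4, 225/128 | 113/64, 57/32, 29/16, 15/8, 2 } = 451/256
G(BBRBBRRRRBB) = { 0, 1, 3/2, 7/4, 225/128, 451/256 | 113/64, 57/32, 29/16, 15/8, 2 } = 903/512
G(BBRBBRRRRBBB) = { 0, 1, 3/2, 7/4, 225/128, 451/256, 903/512 | 113/64, 57/32, 29/16, 15/8, 2 } = 1807/1024
G(BBRBBRRRRBBBR) = { 0, 1, 3/2, 7/4, 225/128, 451/256, 903/512 | 1807/1024, 113/64, 57/32, 29/16, 15/8, 2 } = 3613/2048
G(BBRBBRRRRBBBRR) = { 0, 1, 3/2, 7/4, 225/128, 451/256, 903/512 | 3613/2048, 1807/1024, 113/64, 57/32, 29/16, 15/8, 2 } = 7225/4096
G(BBRBBRRRRBBBRRR) = { 0, 1, 3/2, 7/4, 225/128, 451/256, 903/512 | 7225/4096, 3613/2048, 1807/1024, 113/64, 57/32, 29/16, 15/8, 2 } = 14449/8192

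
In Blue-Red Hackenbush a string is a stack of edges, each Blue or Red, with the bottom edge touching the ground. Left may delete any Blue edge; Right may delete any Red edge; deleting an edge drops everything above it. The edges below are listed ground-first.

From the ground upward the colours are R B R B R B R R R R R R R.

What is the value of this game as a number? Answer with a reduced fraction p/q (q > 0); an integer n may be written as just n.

Prefix values for R B R B R B R R R R R R R via {L|R} + simplicity:
R: Left { ∅ }, Right { 0 } => simplest -1
RB: Left { -1 }, Right { 0 } => simplest -1/2
RBR: Left { -1 }, Right { -1/2; 0 } => simplest -3/4
RBRB: Left { -1; -3/4 }, Right { -1/2; 0 } => simplest -5/8
RBRBR: Left { -1; -3/4 }, Right { -5/8; -1/2; 0 } => simplest -11/16
RBRBRB: Left { -1; -3/4; -11/16 }, Right { -5/8; -1/2; 0 } => simplest -21/32
RBRBRBR: Left { -1; -3/4; -11/16 }, Right { -21/32; -5/8; -1/2; 0 } => simplest -43/64
RBRBRBRR: Left { -1; -3/4; -11/16 }, Right { -43/64; -21/32; -5/8; -1/2; 0 } => simplest -87/128
RBRBRBRRR: Left { -1; -3/4; -11/16 }, Right { -87/128; -43/64; -21/32; -5/8; -1/2; 0 } => simplest -175/256
RBRBRBRRRR: Left { -1; -3/4; -11/16 }, Right { -175/256; -87/128; -43/64; -21/32; -5/8; -1/2; 0 } => simplest -351/512
RBRBRBRRRRR: Left { -1; -3/4; -11/16 }, Right { -351/512; -175/256; -87/128; -43/64; -21/32; -5/8; -1/2; 0 } => simplest -703/1024
RBRBRBRRRRRR: Left { -1; -3/4; -11/16 }, Right { -703/1024; -351/512; -175/256; -87/128; -43/64; -21/32; -5/8; -1/2; 0 } => simplest -1407/2048
RBRBRBRRRRRRR: Left { -1; -3/4; -11/16 }, Right { -1407/2048; -703/1024; -351/512; -175/256; -87/128; -43/64; -21/32; -5/8; -1/2; 0 } => simplest -2815/4096

-2815/4096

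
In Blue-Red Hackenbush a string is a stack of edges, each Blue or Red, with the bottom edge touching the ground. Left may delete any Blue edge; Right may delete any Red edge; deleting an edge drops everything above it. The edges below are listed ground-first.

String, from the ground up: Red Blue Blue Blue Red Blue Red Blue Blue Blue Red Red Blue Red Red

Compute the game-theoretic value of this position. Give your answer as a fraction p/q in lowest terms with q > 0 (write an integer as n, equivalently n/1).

-2615/16384

Prefix values for Red Blue Blue Blue Red Blue Red Blue Blue Blue Red Red Blue Red Red via {L|R} + simplicity:
g(R) = { (no moves) | 0 } ⇒ -1
g(RB) = { -1 | 0 } ⇒ -1/2
g(RBB) = { -1 -1/2 | 0 } ⇒ -1/4
g(RBBB) = { -1 -1/2 -1/4 | 0 } ⇒ -1/8
g(RBBBR) = { -1 -1/2 -1/4 | -1/8 0 } ⇒ -3/16
g(RBBBRB) = { -1 -1/2 -1/4 -3/16 | -1/8 0 } ⇒ -5/32
g(RBBBRBR) = { -1 -1/2 -1/4 -3/16 | -5/32 -1/8 0 } ⇒ -11/64
g(RBBBRBRB) = { -1 -1/2 -1/4 -3/16 -11/64 | -5/32 -1/8 0 } ⇒ -21/128
g(RBBBRBRBB) = { -1 -1/2 -1/4 -3/16 -11/64 -21/128 | -5/32 -1/8 0 } ⇒ -41/256
g(RBBBRBRBBB) = { -1 -1/2 -1/4 -3/16 -11/64 -21/128 -41/256 | -5/32 -1/8 0 } ⇒ -81/512
g(RBBBRBRBBBR) = { -1 -1/2 -1/4 -3/16 -11/64 -21/128 -41/256 | -81/512 -5/32 -1/8 0 } ⇒ -163/1024
g(RBBBRBRBBBRR) = { -1 -1/2 -1/4 -3/16 -11/64 -21/128 -41/256 | -163/1024 -81/512 -5/32 -1/8 0 } ⇒ -327/2048
g(RBBBRBRBBBRRB) = { -1 -1/2 -1/4 -3/16 -11/64 -21/128 -41/256 -327/2048 | -163/1024 -81/512 -5/32 -1/8 0 } ⇒ -653/4096
g(RBBBRBRBBBRRBR) = { -1 -1/2 -1/4 -3/16 -11/64 -21/128 -41/256 -327/2048 | -653/4096 -163/1024 -81/512 -5/32 -1/8 0 } ⇒ -1307/8192
g(RBBBRBRBBBRRBRR) = { -1 -1/2 -1/4 -3/16 -11/64 -21/128 -41/256 -327/2048 | -1307/8192 -653/4096 -163/1024 -81/512 -5/32 -1/8 0 } ⇒ -2615/16384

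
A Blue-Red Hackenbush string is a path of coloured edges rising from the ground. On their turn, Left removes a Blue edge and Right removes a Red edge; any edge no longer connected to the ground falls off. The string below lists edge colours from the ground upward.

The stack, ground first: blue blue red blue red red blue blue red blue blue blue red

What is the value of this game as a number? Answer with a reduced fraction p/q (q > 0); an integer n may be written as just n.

3293/2048

Prefix values for blue blue red blue red red blue blue red blue blue blue red via {L|R} + simplicity:
edge 1 of 13 (blue): { 0 |  } → 1
edge 2 of 13 (blue): { 0, 1 |  } → 2
edge 3 of 13 (red): { 0, 1 | 2 } → 3/2
edge 4 of 13 (blue): { 0, 1, 3/2 | 2 } → 7/4
edge 5 of 13 (red): { 0, 1, 3/2 | 7/4, 2 } → 13/8
edge 6 of 13 (red): { 0, 1, 3/2 | 13/8, 7/4, 2 } → 25/16
edge 7 of 13 (blue): { 0, 1, 3/2, 25/16 | 13/8, 7/4, 2 } → 51/32
edge 8 of 13 (blue): { 0, 1, 3/2, 25/16, 51/32 | 13/8, 7/4, 2 } → 103/64
edge 9 of 13 (red): { 0, 1, 3/2, 25/16, 51/32 | 103/64, 13/8, 7/4, 2 } → 205/128
edge 10 of 13 (blue): { 0, 1, 3/2, 25/16, 51/32, 205/128 | 103/64, 13/8, 7/4, 2 } → 411/256
edge 11 of 13 (blue): { 0, 1, 3/2, 25/16, 51/32, 205/128, 411/256 | 103/64, 13/8, 7/4, 2 } → 823/512
edge 12 of 13 (blue): { 0, 1, 3/2, 25/16, 51/32, 205/128, 411/256, 823/512 | 103/64, 13/8, 7/4, 2 } → 1647/1024
edge 13 of 13 (red): { 0, 1, 3/2, 25/16, 51/32, 205/128, 411/256, 823/512 | 1647/1024, 103/64, 13/8, 7/4, 2 } → 3293/2048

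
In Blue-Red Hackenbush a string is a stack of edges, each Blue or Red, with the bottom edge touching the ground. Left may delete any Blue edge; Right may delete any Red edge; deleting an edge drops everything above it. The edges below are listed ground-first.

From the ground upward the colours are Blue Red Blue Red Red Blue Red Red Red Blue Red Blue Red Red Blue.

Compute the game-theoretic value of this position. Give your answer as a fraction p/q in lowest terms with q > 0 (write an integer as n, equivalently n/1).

Build g(s[:k]) for k = 1..15, string s = Blue Red Blue Red Red Blue Red Red Red Blue Red Blue Red Red Blue.
g(B) = { 0 | — } -> 1
g(BR) = { 0 | 1 } -> 1/2
g(BRB) = { 0; 1/2 | 1 } -> 3/4
g(BRBR) = { 0; 1/2 | 3/4; 1 } -> 5/8
g(BRBRR) = { 0; 1/2 | 5/8; 3/4; 1 } -> 9/16
g(BRBRRB) = { 0; 1/2; 9/16 | 5/8; 3/4; 1 } -> 19/32
g(BRBRRBR) = { 0; 1/2; 9/16 | 19/32; 5/8; 3/4; 1 } -> 37/64
g(BRBRRBRR) = { 0; 1/2; 9/16 | 37/64; 19/32; 5/8; 3/4; 1 } -> 73/128
g(BRBRRBRRR) = { 0; 1/2; 9/16 | 73/128; 37/64; 19/32; 5/8; 3/4; 1 } -> 145/256
g(BRBRRBRRRB) = { 0; 1/2; 9/16; 145/256 | 73/128; 37/64; 19/32; 5/8; 3/4; 1 } -> 291/512
g(BRBRRBRRRBR) = { 0; 1/2; 9/16; 145/256 | 291/512; 73/128; 37/64; 19/32; 5/8; 3/4; 1 } -> 581/1024
g(BRBRRBRRRBRB) = { 0; 1/2; 9/16; 145/256; 581/1024 | 291/512; 73/128; 37/64; 19/32; 5/8; 3/4; 1 } -> 1163/2048
g(BRBRRBRRRBRBR) = { 0; 1/2; 9/16; 145/256; 581/1024 | 1163/2048; 291/512; 73/128; 37/64; 19/32; 5/8; 3/4; 1 } -> 2325/4096
g(BRBRRBRRRBRBRR) = { 0; 1/2; 9/16; 145/256; 581/1024 | 2325/4096; 1163/2048; 291/512; 73/128; 37/64; 19/32; 5/8; 3/4; 1 } -> 4649/8192
g(BRBRRBRRRBRBRRB) = { 0; 1/2; 9/16; 145/256; 581/1024; 4649/8192 | 2325/4096; 1163/2048; 291/512; 73/128; 37/64; 19/32; 5/8; 3/4; 1 } -> 9299/16384

9299/16384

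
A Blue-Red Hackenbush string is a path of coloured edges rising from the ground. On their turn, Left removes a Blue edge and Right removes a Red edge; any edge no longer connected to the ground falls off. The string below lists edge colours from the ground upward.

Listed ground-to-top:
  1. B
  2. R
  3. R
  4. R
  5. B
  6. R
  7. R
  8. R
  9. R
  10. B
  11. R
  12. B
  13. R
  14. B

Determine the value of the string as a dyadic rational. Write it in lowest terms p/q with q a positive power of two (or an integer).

1067/8192

edge 1 of 14 (B): { 0 | — } so 1
edge 2 of 14 (R): { 0 | 1 } so 1/2
edge 3 of 14 (R): { 0 | 1/2 1 } so 1/4
edge 4 of 14 (R): { 0 | 1/4 1/2 1 } so 1/8
edge 5 of 14 (B): { 0 1/8 | 1/4 1/2 1 } so 3/16
edge 6 of 14 (R): { 0 1/8 | 3/16 1/4 1/2 1 } so 5/32
edge 7 of 14 (R): { 0 1/8 | 5/32 3/16 1/4 1/2 1 } so 9/64
edge 8 of 14 (R): { 0 1/8 | 9/64 5/32 3/16 1/4 1/2 1 } so 17/128
edge 9 of 14 (R): { 0 1/8 | 17/128 9/64 5/32 3/16 1/4 1/2 1 } so 33/256
edge 10 of 14 (B): { 0 1/8 33/256 | 17/128 9/64 5/32 3/16 1/4 1/2 1 } so 67/512
edge 11 of 14 (R): { 0 1/8 33/256 | 67/512 17/128 9/64 5/32 3/16 1/4 1/2 1 } so 133/1024
edge 12 of 14 (B): { 0 1/8 33/256 133/1024 | 67/512 17/128 9/64 5/32 3/16 1/4 1/2 1 } so 267/2048
edge 13 of 14 (R): { 0 1/8 33/256 133/1024 | 267/2048 67/512 17/128 9/64 5/32 3/16 1/4 1/2 1 } so 533/4096
edge 14 of 14 (B): { 0 1/8 33/256 133/1024 533/4096 | 267/2048 67/512 17/128 9/64 5/32 3/16 1/4 1/2 1 } so 1067/8192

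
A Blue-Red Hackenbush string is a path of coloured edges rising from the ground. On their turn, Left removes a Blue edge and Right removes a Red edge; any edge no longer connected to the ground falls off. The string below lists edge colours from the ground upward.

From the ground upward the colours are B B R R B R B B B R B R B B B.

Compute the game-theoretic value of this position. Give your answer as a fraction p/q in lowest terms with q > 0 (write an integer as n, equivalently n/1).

Build g(s[:k]) for k = 1..15, string s = B B R R B R B B B R B R B B B.
B: Left { 0 }, Right { ∅ } — simplest 1
BB: Left { 0; 1 }, Right { ∅ } — simplest 2
BBR: Left { 0; 1 }, Right { 2 } — simplest 3/2
BBRR: Left { 0; 1 }, Right { 3/2; 2 } — simplest 5/4
BBRRB: Left { 0; 1; 5/4 }, Right { 3/2; 2 } — simplest 11/8
BBRRBR: Left { 0; 1; 5/4 }, Right { 11/8; 3/2; 2 } — simplest 21/16
BBRRBRB: Left { 0; 1; 5/4; 21/16 }, Right { 11/8; 3/2; 2 } — simplest 43/32
BBRRBRBB: Left { 0; 1; 5/4; 21/16; 43/32 }, Right { 11/8; 3/2; 2 } — simplest 87/64
BBRRBRBBB: Left { 0; 1; 5/4; 21/16; 43/32; 87/64 }, Right { 11/8; 3/2; 2 } — simplest 175/128
BBRRBRBBBR: Left { 0; 1; 5/4; 21/16; 43/32; 87/64 }, Right { 175/128; 11/8; 3/2; 2 } — simplest 349/256
BBRRBRBBBRB: Left { 0; 1; 5/4; 21/16; 43/32; 87/64; 349/256 }, Right { 175/128; 11/8; 3/2; 2 } — simplest 699/512
BBRRBRBBBRBR: Left { 0; 1; 5/4; 21/16; 43/32; 87/64; 349/256 }, Right { 699/512; 175/128; 11/8; 3/2; 2 } — simplest 1397/1024
BBRRBRBBBRBRB: Left { 0; 1; 5/4; 21/16; 43/32; 87/64; 349/256; 1397/1024 }, Right { 699/512; 175/128; 11/8; 3/2; 2 } — simplest 2795/2048
BBRRBRBBBRBRBB: Left { 0; 1; 5/4; 21/16; 43/32; 87/64; 349/256; 1397/1024; 2795/2048 }, Right { 699/512; 175/128; 11/8; 3/2; 2 } — simplest 5591/4096
BBRRBRBBBRBRBBB: Left { 0; 1; 5/4; 21/16; 43/32; 87/64; 349/256; 1397/1024; 2795/2048; 5591/4096 }, Right { 699/512; 175/128; 11/8; 3/2; 2 } — simplest 11183/8192

11183/8192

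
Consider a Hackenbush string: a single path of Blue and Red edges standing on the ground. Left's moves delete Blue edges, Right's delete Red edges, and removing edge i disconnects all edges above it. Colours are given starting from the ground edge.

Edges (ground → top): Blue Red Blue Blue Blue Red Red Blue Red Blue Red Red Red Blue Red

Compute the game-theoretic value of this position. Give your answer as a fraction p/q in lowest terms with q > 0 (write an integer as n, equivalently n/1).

Recurse on prefixes of the 15-edge string Blue Red Blue Blue Blue Red Red Blue Red Blue Red Red Red Blue Red:
v_1 [B]  L=[0]  R=[none]  -> 1
v_2 [BR]  L=[0]  R=[1]  -> 1/2
v_3 [BRB]  L=[0 1/2]  R=[1]  -> 3/4
v_4 [BRBB]  L=[0 1/2 3/4]  R=[1]  -> 7/8
v_5 [BRBBB]  L=[0 1/2 3/4 7/8]  R=[1]  -> 15/16
v_6 [BRBBBR]  L=[0 1/2 3/4 7/8]  R=[15/16 1]  -> 29/32
v_7 [BRBBBRR]  L=[0 1/2 3/4 7/8]  R=[29/32 15/16 1]  -> 57/64
v_8 [BRBBBRRB]  L=[0 1/2 3/4 7/8 57/64]  R=[29/32 15/16 1]  -> 115/128
v_9 [BRBBBRRBR]  L=[0 1/2 3/4 7/8 57/64]  R=[115/128 29/32 15/16 1]  -> 229/256
v_10 [BRBBBRRBRB]  L=[0 1/2 3/4 7/8 57/64 229/256]  R=[115/128 29/32 15/16 1]  -> 459/512
v_11 [BRBBBRRBRBR]  L=[0 1/2 3/4 7/8 57/64 229/256]  R=[459/512 115/128 29/32 15/16 1]  -> 917/1024
v_12 [BRBBBRRBRBRR]  L=[0 1/2 3/4 7/8 57/64 229/256]  R=[917/1024 459/512 115/128 29/32 15/16 1]  -> 1833/2048
v_13 [BRBBBRRBRBRRR]  L=[0 1/2 3/4 7/8 57/64 229/256]  R=[1833/2048 917/1024 459/512 115/128 29/32 15/16 1]  -> 3665/4096
v_14 [BRBBBRRBRBRRRB]  L=[0 1/2 3/4 7/8 57/64 229/256 3665/4096]  R=[1833/2048 917/1024 459/512 115/128 29/32 15/16 1]  -> 7331/8192
v_15 [BRBBBRRBRBRRRBR]  L=[0 1/2 3/4 7/8 57/64 229/256 3665/4096]  R=[7331/8192 1833/2048 917/1024 459/512 115/128 29/32 15/16 1]  -> 14661/16384

14661/16384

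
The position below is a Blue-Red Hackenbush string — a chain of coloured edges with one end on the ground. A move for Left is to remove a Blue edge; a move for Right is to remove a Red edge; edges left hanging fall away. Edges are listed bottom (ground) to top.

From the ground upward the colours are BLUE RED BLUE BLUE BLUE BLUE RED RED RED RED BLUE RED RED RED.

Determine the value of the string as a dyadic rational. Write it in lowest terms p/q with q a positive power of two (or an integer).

value_1 [B]  L=[0]  R=[∅]  -> 1
value_2 [BR]  L=[0]  R=[1]  -> 1/2
value_3 [BRB]  L=[0; 1/2]  R=[1]  -> 3/4
value_4 [BRBB]  L=[0; 1/2; 3/4]  R=[1]  -> 7/8
value_5 [BRBBB]  L=[0; 1/2; 3/4; 7/8]  R=[1]  -> 15/16
value_6 [BRBBBB]  L=[0; 1/2; 3/4; 7/8; 15/16]  R=[1]  -> 31/32
value_7 [BRBBBBR]  L=[0; 1/2; 3/4; 7/8; 15/16]  R=[31/32; 1]  -> 61/64
value_8 [BRBBBBRR]  L=[0; 1/2; 3/4; 7/8; 15/16]  R=[61/64; 31/32; 1]  -> 121/128
value_9 [BRBBBBRRR]  L=[0; 1/2; 3/4; 7/8; 15/16]  R=[121/128; 61/64; 31/32; 1]  -> 241/256
value_10 [BRBBBBRRRR]  L=[0; 1/2; 3/4; 7/8; 15/16]  R=[241/256; 121/128; 61/64; 31/32; 1]  -> 481/512
value_11 [BRBBBBRRRRB]  L=[0; 1/2; 3/4; 7/8; 15/16; 481/512]  R=[241/256; 121/128; 61/64; 31/32; 1]  -> 963/1024
value_12 [BRBBBBRRRRBR]  L=[0; 1/2; 3/4; 7/8; 15/16; 481/512]  R=[963/1024; 241/256; 121/128; 61/64; 31/32; 1]  -> 1925/2048
value_13 [BRBBBBRRRRBRR]  L=[0; 1/2; 3/4; 7/8; 15/16; 481/512]  R=[1925/2048; 963/1024; 241/256; 121/128; 61/64; 31/32; 1]  -> 3849/4096
value_14 [BRBBBBRRRRBRRR]  L=[0; 1/2; 3/4; 7/8; 15/16; 481/512]  R=[3849/4096; 1925/2048; 963/1024; 241/256; 121/128; 61/64; 31/32; 1]  -> 7697/8192

7697/8192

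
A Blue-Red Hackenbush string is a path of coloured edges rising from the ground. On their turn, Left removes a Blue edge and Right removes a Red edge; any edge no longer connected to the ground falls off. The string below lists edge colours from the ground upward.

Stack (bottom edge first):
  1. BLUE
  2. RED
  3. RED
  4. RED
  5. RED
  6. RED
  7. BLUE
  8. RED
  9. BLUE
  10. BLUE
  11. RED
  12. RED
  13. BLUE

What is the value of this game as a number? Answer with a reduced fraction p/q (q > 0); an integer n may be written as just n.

edge 1 of 13 (BLUE): { 0 | none } — 1
edge 2 of 13 (RED): { 0 | 1 } — 1/2
edge 3 of 13 (RED): { 0 | 1/2 1 } — 1/4
edge 4 of 13 (RED): { 0 | 1/4 1/2 1 } — 1/8
edge 5 of 13 (RED): { 0 | 1/8 1/4 1/2 1 } — 1/16
edge 6 of 13 (RED): { 0 | 1/16 1/8 1/4 1/2 1 } — 1/32
edge 7 of 13 (BLUE): { 0 1/32 | 1/16 1/8 1/4 1/2 1 } — 3/64
edge 8 of 13 (RED): { 0 1/32 | 3/64 1/16 1/8 1/4 1/2 1 } — 5/128
edge 9 of 13 (BLUE): { 0 1/32 5/128 | 3/64 1/16 1/8 1/4 1/2 1 } — 11/256
edge 10 of 13 (BLUE): { 0 1/32 5/128 11/256 | 3/64 1/16 1/8 1/4 1/2 1 } — 23/512
edge 11 of 13 (RED): { 0 1/32 5/128 11/256 | 23/512 3/64 1/16 1/8 1/4 1/2 1 } — 45/1024
edge 12 of 13 (RED): { 0 1/32 5/128 11/256 | 45/1024 23/512 3/64 1/16 1/8 1/4 1/2 1 } — 89/2048
edge 13 of 13 (BLUE): { 0 1/32 5/128 11/256 89/2048 | 45/1024 23/512 3/64 1/16 1/8 1/4 1/2 1 } — 179/4096

179/4096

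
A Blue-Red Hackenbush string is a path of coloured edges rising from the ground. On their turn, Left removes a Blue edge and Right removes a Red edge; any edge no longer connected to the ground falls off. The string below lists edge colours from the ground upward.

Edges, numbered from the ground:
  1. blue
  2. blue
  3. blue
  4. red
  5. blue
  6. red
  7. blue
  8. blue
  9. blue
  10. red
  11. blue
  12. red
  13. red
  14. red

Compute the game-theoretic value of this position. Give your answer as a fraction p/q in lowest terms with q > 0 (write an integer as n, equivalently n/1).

5585/2048

edge 1 of 14 (blue): { 0 |  } — 1
edge 2 of 14 (blue): { 0; 1 |  } — 2
edge 3 of 14 (blue): { 0; 1; 2 |  } — 3
edge 4 of 14 (red): { 0; 1; 2 | 3 } — 5/2
edge 5 of 14 (blue): { 0; 1; 2; 5/2 | 3 } — 11/4
edge 6 of 14 (red): { 0; 1; 2; 5/2 | 11/4; 3 } — 21/8
edge 7 of 14 (blue): { 0; 1; 2; 5/2; 21/8 | 11/4; 3 } — 43/16
edge 8 of 14 (blue): { 0; 1; 2; 5/2; 21/8; 43/16 | 11/4; 3 } — 87/32
edge 9 of 14 (blue): { 0; 1; 2; 5/2; 21/8; 43/16; 87/32 | 11/4; 3 } — 175/64
edge 10 of 14 (red): { 0; 1; 2; 5/2; 21/8; 43/16; 87/32 | 175/64; 11/4; 3 } — 349/128
edge 11 of 14 (blue): { 0; 1; 2; 5/2; 21/8; 43/16; 87/32; 349/128 | 175/64; 11/4; 3 } — 699/256
edge 12 of 14 (red): { 0; 1; 2; 5/2; 21/8; 43/16; 87/32; 349/128 | 699/256; 175/64; 11/4; 3 } — 1397/512
edge 13 of 14 (red): { 0; 1; 2; 5/2; 21/8; 43/16; 87/32; 349/128 | 1397/512; 699/256; 175/64; 11/4; 3 } — 2793/1024
edge 14 of 14 (red): { 0; 1; 2; 5/2; 21/8; 43/16; 87/32; 349/128 | 2793/1024; 1397/512; 699/256; 175/64; 11/4; 3 } — 5585/2048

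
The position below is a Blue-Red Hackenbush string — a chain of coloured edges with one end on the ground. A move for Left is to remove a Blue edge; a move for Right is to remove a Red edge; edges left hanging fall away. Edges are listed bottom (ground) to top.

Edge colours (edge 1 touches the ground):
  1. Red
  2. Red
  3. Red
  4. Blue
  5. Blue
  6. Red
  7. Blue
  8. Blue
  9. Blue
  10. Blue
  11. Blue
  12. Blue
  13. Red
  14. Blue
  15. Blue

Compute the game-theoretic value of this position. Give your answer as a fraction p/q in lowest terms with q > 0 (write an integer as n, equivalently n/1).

-9225/4096

R: Left { (no moves) }, Right { 0 } -> simplest -1
RR: Left { (no moves) }, Right { -1 0 } -> simplest -2
RRR: Left { (no moves) }, Right { -2 -1 0 } -> simplest -3
RRRB: Left { -3 }, Right { -2 -1 0 } -> simplest -5/2
RRRBB: Left { -3 -5/2 }, Right { -2 -1 0 } -> simplest -9/4
RRRBBR: Left { -3 -5/2 }, Right { -9/4 -2 -1 0 } -> simplest -19/8
RRRBBRB: Left { -3 -5/2 -19/8 }, Right { -9/4 -2 -1 0 } -> simplest -37/16
RRRBBRBB: Left { -3 -5/2 -19/8 -37/16 }, Right { -9/4 -2 -1 0 } -> simplest -73/32
RRRBBRBBB: Left { -3 -5/2 -19/8 -37/16 -73/32 }, Right { -9/4 -2 -1 0 } -> simplest -145/64
RRRBBRBBBB: Left { -3 -5/2 -19/8 -37/16 -73/32 -145/64 }, Right { -9/4 -2 -1 0 } -> simplest -289/128
RRRBBRBBBBB: Left { -3 -5/2 -19/8 -37/16 -73/32 -145/64 -289/128 }, Right { -9/4 -2 -1 0 } -> simplest -577/256
RRRBBRBBBBBB: Left { -3 -5/2 -19/8 -37/16 -73/32 -145/64 -289/128 -577/256 }, Right { -9/4 -2 -1 0 } -> simplest -1153/512
RRRBBRBBBBBBR: Left { -3 -5/2 -19/8 -37/16 -73/32 -145/64 -289/128 -577/256 }, Right { -1153/512 -9/4 -2 -1 0 } -> simplest -2307/1024
RRRBBRBBBBBBRB: Left { -3 -5/2 -19/8 -37/16 -73/32 -145/64 -289/128 -577/256 -2307/1024 }, Right { -1153/512 -9/4 -2 -1 0 } -> simplest -4613/2048
RRRBBRBBBBBBRBB: Left { -3 -5/2 -19/8 -37/16 -73/32 -145/64 -289/128 -577/256 -2307/1024 -4613/2048 }, Right { -1153/512 -9/4 -2 -1 0 } -> simplest -9225/4096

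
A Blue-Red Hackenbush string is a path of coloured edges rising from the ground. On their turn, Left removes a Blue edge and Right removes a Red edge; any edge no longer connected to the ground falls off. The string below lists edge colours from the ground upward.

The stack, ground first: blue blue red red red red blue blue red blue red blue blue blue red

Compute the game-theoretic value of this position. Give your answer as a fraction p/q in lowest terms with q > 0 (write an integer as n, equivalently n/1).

9053/8192

G_1 [b]  L=[0]  R=[(no moves)]  gives 1
G_2 [bb]  L=[0, 1]  R=[(no moves)]  gives 2
G_3 [bbr]  L=[0, 1]  R=[2]  gives 3/2
G_4 [bbrr]  L=[0, 1]  R=[3/2, 2]  gives 5/4
G_5 [bbrrr]  L=[0, 1]  R=[5/4, 3/2, 2]  gives 9/8
G_6 [bbrrrr]  L=[0, 1]  R=[9/8, 5/4, 3/2, 2]  gives 17/16
G_7 [bbrrrrb]  L=[0, 1, 17/16]  R=[9/8, 5/4, 3/2, 2]  gives 35/32
G_8 [bbrrrrbb]  L=[0, 1, 17/16, 35/32]  R=[9/8, 5/4, 3/2, 2]  gives 71/64
G_9 [bbrrrrbbr]  L=[0, 1, 17/16, 35/32]  R=[71/64, 9/8, 5/4, 3/2, 2]  gives 141/128
G_10 [bbrrrrbbrb]  L=[0, 1, 17/16, 35/32, 141/128]  R=[71/64, 9/8, 5/4, 3/2, 2]  gives 283/256
G_11 [bbrrrrbbrbr]  L=[0, 1, 17/16, 35/32, 141/128]  R=[283/256, 71/64, 9/8, 5/4, 3/2, 2]  gives 565/512
G_12 [bbrrrrbbrbrb]  L=[0, 1, 17/16, 35/32, 141/128, 565/512]  R=[283/256, 71/64, 9/8, 5/4, 3/2, 2]  gives 1131/1024
G_13 [bbrrrrbbrbrbb]  L=[0, 1, 17/16, 35/32, 141/128, 565/512, 1131/1024]  R=[283/256, 71/64, 9/8, 5/4, 3/2, 2]  gives 2263/2048
G_14 [bbrrrrbbrbrbbb]  L=[0, 1, 17/16, 35/32, 141/128, 565/512, 1131/1024, 2263/2048]  R=[283/256, 71/64, 9/8, 5/4, 3/2, 2]  gives 4527/4096
G_15 [bbrrrrbbrbrbbbr]  L=[0, 1, 17/16, 35/32, 141/128, 565/512, 1131/1024, 2263/2048]  R=[4527/4096, 283/256, 71/64, 9/8, 5/4, 3/2, 2]  gives 9053/8192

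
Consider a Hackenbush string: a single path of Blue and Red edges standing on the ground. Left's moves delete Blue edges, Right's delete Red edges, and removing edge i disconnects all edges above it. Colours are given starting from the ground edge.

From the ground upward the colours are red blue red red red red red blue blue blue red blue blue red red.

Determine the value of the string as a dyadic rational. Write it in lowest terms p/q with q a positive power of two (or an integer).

g(r) = {  | 0 } → -1
g(rb) = { -1 | 0 } → -1/2
g(rbr) = { -1 | -1/2, 0 } → -3/4
g(rbrr) = { -1 | -3/4, -1/2, 0 } → -7/8
g(rbrrr) = { -1 | -7/8, -3/4, -1/2, 0 } → -15/16
g(rbrrrr) = { -1 | -15/16, -7/8, -3/4, -1/2, 0 } → -31/32
g(rbrrrrr) = { -1 | -31/32, -15/16, -7/8, -3/4, -1/2, 0 } → -63/64
g(rbrrrrrb) = { -1, -63/64 | -31/32, -15/16, -7/8, -3/4, -1/2, 0 } → -125/128
g(rbrrrrrbb) = { -1, -63/64, -125/128 | -31/32, -15/16, -7/8, -3/4, -1/2, 0 } → -249/256
g(rbrrrrrbbb) = { -1, -63/64, -125/128, -249/256 | -31/32, -15/16, -7/8, -3/4, -1/2, 0 } → -497/512
g(rbrrrrrbbbr) = { -1, -63/64, -125/128, -249/256 | -497/512, -31/32, -15/16, -7/8, -3/4, -1/2, 0 } → -995/1024
g(rbrrrrrbbbrb) = { -1, -63/64, -125/128, -249/256, -995/1024 | -497/512, -31/32, -15/16, -7/8, -3/4, -1/2, 0 } → -1989/2048
g(rbrrrrrbbbrbb) = { -1, -63/64, -125/128, -249/256, -995/1024, -1989/2048 | -497/512, -31/32, -15/16, -7/8, -3/4, -1/2, 0 } → -3977/4096
g(rbrrrrrbbbrbbr) = { -1, -63/64, -125/128, -249/256, -995/1024, -1989/2048 | -3977/4096, -497/512, -31/32, -15/16, -7/8, -3/4, -1/2, 0 } → -7955/8192
g(rbrrrrrbbbrbbrr) = { -1, -63/64, -125/128, -249/256, -995/1024, -1989/2048 | -7955/8192, -3977/4096, -497/512, -31/32, -15/16, -7/8, -3/4, -1/2, 0 } → -15911/16384

-15911/16384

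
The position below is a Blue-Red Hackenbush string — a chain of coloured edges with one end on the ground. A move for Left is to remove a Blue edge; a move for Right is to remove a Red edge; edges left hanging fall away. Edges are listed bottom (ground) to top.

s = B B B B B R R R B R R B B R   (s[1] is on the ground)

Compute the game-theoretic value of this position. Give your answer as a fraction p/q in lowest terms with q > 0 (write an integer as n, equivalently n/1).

2125/512

Recurse on prefixes of the 14-edge string B B B B B R R R B R R B B R:
edge 1 of 14 (B): { 0 | ∅ } → 1
edge 2 of 14 (B): { 0 1 | ∅ } → 2
edge 3 of 14 (B): { 0 1 2 | ∅ } → 3
edge 4 of 14 (B): { 0 1 2 3 | ∅ } → 4
edge 5 of 14 (B): { 0 1 2 3 4 | ∅ } → 5
edge 6 of 14 (R): { 0 1 2 3 4 | 5 } → 9/2
edge 7 of 14 (R): { 0 1 2 3 4 | 9/2 5 } → 17/4
edge 8 of 14 (R): { 0 1 2 3 4 | 17/4 9/2 5 } → 33/8
edge 9 of 14 (B): { 0 1 2 3 4 33/8 | 17/4 9/2 5 } → 67/16
edge 10 of 14 (R): { 0 1 2 3 4 33/8 | 67/16 17/4 9/2 5 } → 133/32
edge 11 of 14 (R): { 0 1 2 3 4 33/8 | 133/32 67/16 17/4 9/2 5 } → 265/64
edge 12 of 14 (B): { 0 1 2 3 4 33/8 265/64 | 133/32 67/16 17/4 9/2 5 } → 531/128
edge 13 of 14 (B): { 0 1 2 3 4 33/8 265/64 531/128 | 133/32 67/16 17/4 9/2 5 } → 1063/256
edge 14 of 14 (R): { 0 1 2 3 4 33/8 265/64 531/128 | 1063/256 133/32 67/16 17/4 9/2 5 } → 2125/512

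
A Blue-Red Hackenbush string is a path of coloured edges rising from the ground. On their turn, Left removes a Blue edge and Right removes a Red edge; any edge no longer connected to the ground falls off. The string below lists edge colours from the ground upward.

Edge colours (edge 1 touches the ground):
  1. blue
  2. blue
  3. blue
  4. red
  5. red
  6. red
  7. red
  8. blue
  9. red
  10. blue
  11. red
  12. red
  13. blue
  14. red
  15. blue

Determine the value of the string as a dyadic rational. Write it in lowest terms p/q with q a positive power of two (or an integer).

Recurse on prefixes of the 15-edge string blue blue blue red red red red blue red blue red red blue red blue:
v(b) = { 0 | ∅ } => 1
v(bb) = { 0; 1 | ∅ } => 2
v(bbb) = { 0; 1; 2 | ∅ } => 3
v(bbbr) = { 0; 1; 2 | 3 } => 5/2
v(bbbrr) = { 0; 1; 2 | 5/2; 3 } => 9/4
v(bbbrrr) = { 0; 1; 2 | 9/4; 5/2; 3 } => 17/8
v(bbbrrrr) = { 0; 1; 2 | 17/8; 9/4; 5/2; 3 } => 33/16
v(bbbrrrrb) = { 0; 1; 2; 33/16 | 17/8; 9/4; 5/2; 3 } => 67/32
v(bbbrrrrbr) = { 0; 1; 2; 33/16 | 67/32; 17/8; 9/4; 5/2; 3 } => 133/64
v(bbbrrrrbrb) = { 0; 1; 2; 33/16; 133/64 | 67/32; 17/8; 9/4; 5/2; 3 } => 267/128
v(bbbrrrrbrbr) = { 0; 1; 2; 33/16; 133/64 | 267/128; 67/32; 17/8; 9/4; 5/2; 3 } => 533/256
v(bbbrrrrbrbrr) = { 0; 1; 2; 33/16; 133/64 | 533/256; 267/128; 67/32; 17/8; 9/4; 5/2; 3 } => 1065/512
v(bbbrrrrbrbrrb) = { 0; 1; 2; 33/16; 133/64; 1065/512 | 533/256; 267/128; 67/32; 17/8; 9/4; 5/2; 3 } => 2131/1024
v(bbbrrrrbrbrrbr) = { 0; 1; 2; 33/16; 133/64; 1065/512 | 2131/1024; 533/256; 267/128; 67/32; 17/8; 9/4; 5/2; 3 } => 4261/2048
v(bbbrrrrbrbrrbrb) = { 0; 1; 2; 33/16; 133/64; 1065/512; 4261/2048 | 2131/1024; 533/256; 267/128; 67/32; 17/8; 9/4; 5/2; 3 } => 8523/4096

8523/4096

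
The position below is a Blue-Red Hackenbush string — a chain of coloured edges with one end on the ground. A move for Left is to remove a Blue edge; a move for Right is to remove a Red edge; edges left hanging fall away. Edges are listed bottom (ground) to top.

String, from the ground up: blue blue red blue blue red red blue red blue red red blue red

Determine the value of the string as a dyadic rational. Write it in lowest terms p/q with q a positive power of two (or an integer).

Build G(s[:k]) for k = 1..14, string s = blue blue red blue blue red red blue red blue red red blue red.
b: Left { 0 }, Right { (no moves) } = simplest 1
bb: Left { 0, 1 }, Right { (no moves) } = simplest 2
bbr: Left { 0, 1 }, Right { 2 } = simplest 3/2
bbrb: Left { 0, 1, 3/2 }, Right { 2 } = simplest 7/4
bbrbb: Left { 0, 1, 3/2, 7/4 }, Right { 2 } = simplest 15/8
bbrbbr: Left { 0, 1, 3/2, 7/4 }, Right { 15/8, 2 } = simplest 29/16
bbrbbrr: Left { 0, 1, 3/2, 7/4 }, Right { 29/16, 15/8, 2 } = simplest 57/32
bbrbbrrb: Left { 0, 1, 3/2, 7/4, 57/32 }, Right { 29/16, 15/8, 2 } = simplest 115/64
bbrbbrrbr: Left { 0, 1, 3/2, 7/4, 57/32 }, Right { 115/64, 29/16, 15/8, 2 } = simplest 229/128
bbrbbrrbrb: Left { 0, 1, 3/2, 7/4, 57/32, 229/128 }, Right { 115/64, 29/16, 15/8, 2 } = simplest 459/256
bbrbbrrbrbr: Left { 0, 1, 3/2, 7/4, 57/32, 229/128 }, Right { 459/256, 115/64, 29/16, 15/8, 2 } = simplest 917/512
bbrbbrrbrbrr: Left { 0, 1, 3/2, 7/4, 57/32, 229/128 }, Right { 917/512, 459/256, 115/64, 29/16, 15/8, 2 } = simplest 1833/1024
bbrbbrrbrbrrb: Left { 0, 1, 3/2, 7/4, 57/32, 229/128, 1833/1024 }, Right { 917/512, 459/256, 115/64, 29/16, 15/8, 2 } = simplest 3667/2048
bbrbbrrbrbrrbr: Left { 0, 1, 3/2, 7/4, 57/32, 229/128, 1833/1024 }, Right { 3667/2048, 917/512, 459/256, 115/64, 29/16, 15/8, 2 } = simplest 7333/4096

7333/4096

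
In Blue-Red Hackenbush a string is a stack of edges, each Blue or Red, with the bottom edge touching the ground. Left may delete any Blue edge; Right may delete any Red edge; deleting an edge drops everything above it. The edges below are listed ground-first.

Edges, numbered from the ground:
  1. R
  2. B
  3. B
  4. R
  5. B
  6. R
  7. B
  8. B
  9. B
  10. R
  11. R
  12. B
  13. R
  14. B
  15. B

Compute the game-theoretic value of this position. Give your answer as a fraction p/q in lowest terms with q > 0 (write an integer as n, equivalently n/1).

-5225/16384

Prefix values for R B B R B R B B B R R B R B B via {L|R} + simplicity:
1 of 15 · R · max L −∞ · min R 0 ⇒ -1
2 of 15 · RB · max L -1 · min R 0 ⇒ -1/2
3 of 15 · RBB · max L -1/2 · min R 0 ⇒ -1/4
4 of 15 · RBBR · max L -1/2 · min R -1/4 ⇒ -3/8
5 of 15 · RBBRB · max L -3/8 · min R -1/4 ⇒ -5/16
6 of 15 · RBBRBR · max L -3/8 · min R -5/16 ⇒ -11/32
7 of 15 · RBBRBRB · max L -11/32 · min R -5/16 ⇒ -21/64
8 of 15 · RBBRBRBB · max L -21/64 · min R -5/16 ⇒ -41/128
9 of 15 · RBBRBRBBB · max L -41/128 · min R -5/16 ⇒ -81/256
10 of 15 · RBBRBRBBBR · max L -41/128 · min R -81/256 ⇒ -163/512
11 of 15 · RBBRBRBBBRR · max L -41/128 · min R -163/512 ⇒ -327/1024
12 of 15 · RBBRBRBBBRRB · max L -327/1024 · min R -163/512 ⇒ -653/2048
13 of 15 · RBBRBRBBBRRBR · max L -327/1024 · min R -653/2048 ⇒ -1307/4096
14 of 15 · RBBRBRBBBRRBRB · max L -1307/4096 · min R -653/2048 ⇒ -2613/8192
15 of 15 · RBBRBRBBBRRBRBB · max L -2613/8192 · min R -653/2048 ⇒ -5225/16384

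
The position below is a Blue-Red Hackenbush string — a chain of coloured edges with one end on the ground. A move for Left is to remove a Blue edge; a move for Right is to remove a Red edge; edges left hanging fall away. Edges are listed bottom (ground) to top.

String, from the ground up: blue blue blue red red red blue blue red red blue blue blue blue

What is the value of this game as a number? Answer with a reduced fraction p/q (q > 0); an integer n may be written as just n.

4511/2048

edge 1 of 14 (blue): { 0 | — } => 1
edge 2 of 14 (blue): { 0, 1 | — } => 2
edge 3 of 14 (blue): { 0, 1, 2 | — } => 3
edge 4 of 14 (red): { 0, 1, 2 | 3 } => 5/2
edge 5 of 14 (red): { 0, 1, 2 | 5/2, 3 } => 9/4
edge 6 of 14 (red): { 0, 1, 2 | 9/4, 5/2, 3 } => 17/8
edge 7 of 14 (blue): { 0, 1, 2, 17/8 | 9/4, 5/2, 3 } => 35/16
edge 8 of 14 (blue): { 0, 1, 2, 17/8, 35/16 | 9/4, 5/2, 3 } => 71/32
edge 9 of 14 (red): { 0, 1, 2, 17/8, 35/16 | 71/32, 9/4, 5/2, 3 } => 141/64
edge 10 of 14 (red): { 0, 1, 2, 17/8, 35/16 | 141/64, 71/32, 9/4, 5/2, 3 } => 281/128
edge 11 of 14 (blue): { 0, 1, 2, 17/8, 35/16, 281/128 | 141/64, 71/32, 9/4, 5/2, 3 } => 563/256
edge 12 of 14 (blue): { 0, 1, 2, 17/8, 35/16, 281/128, 563/256 | 141/64, 71/32, 9/4, 5/2, 3 } => 1127/512
edge 13 of 14 (blue): { 0, 1, 2, 17/8, 35/16, 281/128, 563/256, 1127/512 | 141/64, 71/32, 9/4, 5/2, 3 } => 2255/1024
edge 14 of 14 (blue): { 0, 1, 2, 17/8, 35/16, 281/128, 563/256, 1127/512, 2255/1024 | 141/64, 71/32, 9/4, 5/2, 3 } => 4511/2048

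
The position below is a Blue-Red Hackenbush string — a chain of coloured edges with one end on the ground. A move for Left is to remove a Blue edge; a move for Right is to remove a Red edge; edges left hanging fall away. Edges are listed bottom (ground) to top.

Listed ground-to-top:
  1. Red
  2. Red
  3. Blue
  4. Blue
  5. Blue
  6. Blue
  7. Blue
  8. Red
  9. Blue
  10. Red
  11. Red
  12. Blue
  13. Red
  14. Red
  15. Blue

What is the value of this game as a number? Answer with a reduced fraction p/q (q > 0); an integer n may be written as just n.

-8557/8192

R: Left {  }, Right { 0 } => simplest -1
RR: Left {  }, Right { -1 0 } => simplest -2
RRB: Left { -2 }, Right { -1 0 } => simplest -3/2
RRBB: Left { -2 -3/2 }, Right { -1 0 } => simplest -5/4
RRBBB: Left { -2 -3/2 -5/4 }, Right { -1 0 } => simplest -9/8
RRBBBB: Left { -2 -3/2 -5/4 -9/8 }, Right { -1 0 } => simplest -17/16
RRBBBBB: Left { -2 -3/2 -5/4 -9/8 -17/16 }, Right { -1 0 } => simplest -33/32
RRBBBBBR: Left { -2 -3/2 -5/4 -9/8 -17/16 }, Right { -33/32 -1 0 } => simplest -67/64
RRBBBBBRB: Left { -2 -3/2 -5/4 -9/8 -17/16 -67/64 }, Right { -33/32 -1 0 } => simplest -133/128
RRBBBBBRBR: Left { -2 -3/2 -5/4 -9/8 -17/16 -67/64 }, Right { -133/128 -33/32 -1 0 } => simplest -267/256
RRBBBBBRBRR: Left { -2 -3/2 -5/4 -9/8 -17/16 -67/64 }, Right { -267/256 -133/128 -33/32 -1 0 } => simplest -535/512
RRBBBBBRBRRB: Left { -2 -3/2 -5/4 -9/8 -17/16 -67/64 -535/512 }, Right { -267/256 -133/128 -33/32 -1 0 } => simplest -1069/1024
RRBBBBBRBRRBR: Left { -2 -3/2 -5/4 -9/8 -17/16 -67/64 -535/512 }, Right { -1069/1024 -267/256 -133/128 -33/32 -1 0 } => simplest -2139/2048
RRBBBBBRBRRBRR: Left { -2 -3/2 -5/4 -9/8 -17/16 -67/64 -535/512 }, Right { -2139/2048 -1069/1024 -267/256 -133/128 -33/32 -1 0 } => simplest -4279/4096
RRBBBBBRBRRBRRB: Left { -2 -3/2 -5/4 -9/8 -17/16 -67/64 -535/512 -4279/4096 }, Right { -2139/2048 -1069/1024 -267/256 -133/128 -33/32 -1 0 } => simplest -8557/8192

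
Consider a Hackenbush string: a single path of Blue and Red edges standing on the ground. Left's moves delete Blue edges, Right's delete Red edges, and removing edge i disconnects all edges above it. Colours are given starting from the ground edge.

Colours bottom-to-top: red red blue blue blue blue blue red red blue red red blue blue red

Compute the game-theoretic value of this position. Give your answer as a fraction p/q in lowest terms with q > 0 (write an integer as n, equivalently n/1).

-8627/8192

Build g(s[:k]) for k = 1..15, string s = red red blue blue blue blue blue red red blue red red blue blue red.
r: Left {  }, Right { 0 } = simplest -1
rr: Left {  }, Right { -1 0 } = simplest -2
rrb: Left { -2 }, Right { -1 0 } = simplest -3/2
rrbb: Left { -2 -3/2 }, Right { -1 0 } = simplest -5/4
rrbbb: Left { -2 -3/2 -5/4 }, Right { -1 0 } = simplest -9/8
rrbbbb: Left { -2 -3/2 -5/4 -9/8 }, Right { -1 0 } = simplest -17/16
rrbbbbb: Left { -2 -3/2 -5/4 -9/8 -17/16 }, Right { -1 0 } = simplest -33/32
rrbbbbbr: Left { -2 -3/2 -5/4 -9/8 -17/16 }, Right { -33/32 -1 0 } = simplest -67/64
rrbbbbbrr: Left { -2 -3/2 -5/4 -9/8 -17/16 }, Right { -67/64 -33/32 -1 0 } = simplest -135/128
rrbbbbbrrb: Left { -2 -3/2 -5/4 -9/8 -17/16 -135/128 }, Right { -67/64 -33/32 -1 0 } = simplest -269/256
rrbbbbbrrbr: Left { -2 -3/2 -5/4 -9/8 -17/16 -135/128 }, Right { -269/256 -67/64 -33/32 -1 0 } = simplest -539/512
rrbbbbbrrbrr: Left { -2 -3/2 -5/4 -9/8 -17/16 -135/128 }, Right { -539/512 -269/256 -67/64 -33/32 -1 0 } = simplest -1079/1024
rrbbbbbrrbrrb: Left { -2 -3/2 -5/4 -9/8 -17/16 -135/128 -1079/1024 }, Right { -539/512 -269/256 -67/64 -33/32 -1 0 } = simplest -2157/2048
rrbbbbbrrbrrbb: Left { -2 -3/2 -5/4 -9/8 -17/16 -135/128 -1079/1024 -2157/2048 }, Right { -539/512 -269/256 -67/64 -33/32 -1 0 } = simplest -4313/4096
rrbbbbbrrbrrbbr: Left { -2 -3/2 -5/4 -9/8 -17/16 -135/128 -1079/1024 -2157/2048 }, Right { -4313/4096 -539/512 -269/256 -67/64 -33/32 -1 0 } = simplest -8627/8192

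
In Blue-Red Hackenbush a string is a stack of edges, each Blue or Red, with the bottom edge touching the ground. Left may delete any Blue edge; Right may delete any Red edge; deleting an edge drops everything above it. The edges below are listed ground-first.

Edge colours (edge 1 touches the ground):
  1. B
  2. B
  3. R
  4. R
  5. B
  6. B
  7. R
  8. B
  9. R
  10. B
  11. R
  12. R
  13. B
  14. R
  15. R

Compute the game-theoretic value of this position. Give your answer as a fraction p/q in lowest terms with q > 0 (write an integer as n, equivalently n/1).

B: Left { 0 }, Right { ∅ } ⇒ simplest 1
BB: Left { 0,1 }, Right { ∅ } ⇒ simplest 2
BBR: Left { 0,1 }, Right { 2 } ⇒ simplest 3/2
BBRR: Left { 0,1 }, Right { 3/2,2 } ⇒ simplest 5/4
BBRRB: Left { 0,1,5/4 }, Right { 3/2,2 } ⇒ simplest 11/8
BBRRBB: Left { 0,1,5/4,11/8 }, Right { 3/2,2 } ⇒ simplest 23/16
BBRRBBR: Left { 0,1,5/4,11/8 }, Right { 23/16,3/2,2 } ⇒ simplest 45/32
BBRRBBRB: Left { 0,1,5/4,11/8,45/32 }, Right { 23/16,3/2,2 } ⇒ simplest 91/64
BBRRBBRBR: Left { 0,1,5/4,11/8,45/32 }, Right { 91/64,23/16,3/2,2 } ⇒ simplest 181/128
BBRRBBRBRB: Left { 0,1,5/4,11/8,45/32,181/128 }, Right { 91/64,23/16,3/2,2 } ⇒ simplest 363/256
BBRRBBRBRBR: Left { 0,1,5/4,11/8,45/32,181/128 }, Right { 363/256,91/64,23/16,3/2,2 } ⇒ simplest 725/512
BBRRBBRBRBRR: Left { 0,1,5/4,11/8,45/32,181/128 }, Right { 725/512,363/256,91/64,23/16,3/2,2 } ⇒ simplest 1449/1024
BBRRBBRBRBRRB: Left { 0,1,5/4,11/8,45/32,181/128,1449/1024 }, Right { 725/512,363/256,91/64,23/16,3/2,2 } ⇒ simplest 2899/2048
BBRRBBRBRBRRBR: Left { 0,1,5/4,11/8,45/32,181/128,1449/1024 }, Right { 2899/2048,725/512,363/256,91/64,23/16,3/2,2 } ⇒ simplest 5797/4096
BBRRBBRBRBRRBRR: Left { 0,1,5/4,11/8,45/32,181/128,1449/1024 }, Right { 5797/4096,2899/2048,725/512,363/256,91/64,23/16,3/2,2 } ⇒ simplest 11593/8192

11593/8192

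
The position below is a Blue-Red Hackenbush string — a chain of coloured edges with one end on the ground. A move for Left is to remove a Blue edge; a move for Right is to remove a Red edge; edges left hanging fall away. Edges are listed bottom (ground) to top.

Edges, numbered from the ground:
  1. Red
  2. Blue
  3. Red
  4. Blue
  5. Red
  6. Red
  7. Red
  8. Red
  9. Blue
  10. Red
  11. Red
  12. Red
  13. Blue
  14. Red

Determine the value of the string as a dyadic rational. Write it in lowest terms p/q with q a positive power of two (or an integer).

Recurse on prefixes of the 14-edge string Red Blue Red Blue Red Red Red Red Blue Red Red Red Blue Red:
v_1 [R]  L=[·]  R=[0]  -> -1
v_2 [RB]  L=[-1]  R=[0]  -> -1/2
v_3 [RBR]  L=[-1]  R=[-1/2 0]  -> -3/4
v_4 [RBRB]  L=[-1 -3/4]  R=[-1/2 0]  -> -5/8
v_5 [RBRBR]  L=[-1 -3/4]  R=[-5/8 -1/2 0]  -> -11/16
v_6 [RBRBRR]  L=[-1 -3/4]  R=[-11/16 -5/8 -1/2 0]  -> -23/32
v_7 [RBRBRRR]  L=[-1 -3/4]  R=[-23/32 -11/16 -5/8 -1/2 0]  -> -47/64
v_8 [RBRBRRRR]  L=[-1 -3/4]  R=[-47/64 -23/32 -11/16 -5/8 -1/2 0]  -> -95/128
v_9 [RBRBRRRRB]  L=[-1 -3/4 -95/128]  R=[-47/64 -23/32 -11/16 -5/8 -1/2 0]  -> -189/256
v_10 [RBRBRRRRBR]  L=[-1 -3/4 -95/128]  R=[-189/256 -47/64 -23/32 -11/16 -5/8 -1/2 0]  -> -379/512
v_11 [RBRBRRRRBRR]  L=[-1 -3/4 -95/128]  R=[-379/512 -189/256 -47/64 -23/32 -11/16 -5/8 -1/2 0]  -> -759/1024
v_12 [RBRBRRRRBRRR]  L=[-1 -3/4 -95/128]  R=[-759/1024 -379/512 -189/256 -47/64 -23/32 -11/16 -5/8 -1/2 0]  -> -1519/2048
v_13 [RBRBRRRRBRRRB]  L=[-1 -3/4 -95/128 -1519/2048]  R=[-759/1024 -379/512 -189/256 -47/64 -23/32 -11/16 -5/8 -1/2 0]  -> -3037/4096
v_14 [RBRBRRRRBRRRBR]  L=[-1 -3/4 -95/128 -1519/2048]  R=[-3037/4096 -759/1024 -379/512 -189/256 -47/64 -23/32 -11/16 -5/8 -1/2 0]  -> -6075/8192

-6075/8192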